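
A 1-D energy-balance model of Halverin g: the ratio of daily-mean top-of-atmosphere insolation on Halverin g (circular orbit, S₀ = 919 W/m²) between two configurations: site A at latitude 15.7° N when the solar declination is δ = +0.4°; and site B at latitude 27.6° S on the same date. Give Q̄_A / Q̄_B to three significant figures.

— Configuration A (φ=+15.7°):
cos H₀ = −tan(+15.7°) tan(+0.400°) = -0.0020, H₀ = 1.5728 rad.
Bracket: H₀ sin φ sin δ + cos φ cos δ sin H₀ = 1.5728×0.27060×0.00698 + 0.96269×0.99998×1.00000 = 0.002971 + 0.962671 = 0.965642.
Q̄ = (S₀/π) × [bracket] = (919/π) × 0.965642 = 282.48 W/m².
— Configuration B (φ=-27.6°):
cos H₀ = −tan(-27.6°) tan(+0.400°) = 0.0036, H₀ = 1.5671 rad.
Bracket: H₀ sin φ sin δ + cos φ cos δ sin H₀ = 1.5671×-0.46330×0.00698 + 0.88620×0.99998×0.99999 = -0.005068 + 0.886173 = 0.881105.
Q̄ = (S₀/π) × [bracket] = (919/π) × 0.881105 = 257.75 W/m².
Ratio Q̄_A / Q̄_B = 282.48 / 257.75 = 1.096.

Q̄_A / Q̄_B ≈ 1.10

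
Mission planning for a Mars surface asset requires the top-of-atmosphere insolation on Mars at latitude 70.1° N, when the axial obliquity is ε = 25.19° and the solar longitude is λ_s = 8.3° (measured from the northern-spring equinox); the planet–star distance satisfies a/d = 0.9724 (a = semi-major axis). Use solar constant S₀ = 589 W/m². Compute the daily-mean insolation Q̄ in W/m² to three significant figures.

Q̄ ≈ 77.2 W/m²

Solar declination: sin δ = sin ε · sin λ_s = sin 25.19° × sin 8.3° = 0.06144, so δ = +3.523°.
cos H₀ = −tan(+70.1°) tan(+3.523°) = -0.1701, H₀ = 1.7417 rad.
Bracket: H₀ sin φ sin δ + cos φ cos δ sin H₀ = 1.7417×0.94029×0.06144 + 0.34038×0.99811×0.98544 = 0.100620 + 0.334790 = 0.435410.
Inverse-square distance factor (a/d)² = 0.9724² = 0.945562.
Q̄ = (S₀/π) × 0.945562 × [bracket] = (589/π) × 0.945562 × 0.435410 = 77.19 W/m².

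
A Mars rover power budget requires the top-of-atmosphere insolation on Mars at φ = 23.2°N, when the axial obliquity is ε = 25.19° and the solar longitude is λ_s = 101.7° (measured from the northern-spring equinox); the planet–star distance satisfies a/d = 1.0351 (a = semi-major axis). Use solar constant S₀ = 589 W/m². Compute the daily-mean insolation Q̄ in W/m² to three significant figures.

Solar declination: sin δ = sin ε · sin λ_s = sin 25.19° × sin 101.7° = 0.41678, so δ = +24.631°.
cos H₀ = −tan(+23.2°) tan(+24.631°) = -0.1965, H₀ = 1.7686 rad.
Bracket: H₀ sin φ sin δ + cos φ cos δ sin H₀ = 1.7686×0.39394×0.41678 + 0.91914×0.90901×0.98050 = 0.290380 + 0.819215 = 1.109595.
Inverse-square distance factor (a/d)² = 1.0351² = 1.071432.
Q̄ = (S₀/π) × 1.071432 × [bracket] = (589/π) × 1.071432 × 1.109595 = 222.9 W/m².

Q̄ ≈ 223 W/m²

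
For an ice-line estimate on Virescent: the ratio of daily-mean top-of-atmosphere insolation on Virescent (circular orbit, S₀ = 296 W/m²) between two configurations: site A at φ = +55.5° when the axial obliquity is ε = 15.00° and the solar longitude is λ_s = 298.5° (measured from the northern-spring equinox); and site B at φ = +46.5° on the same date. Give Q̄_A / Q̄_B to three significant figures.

Q̄_A / Q̄_B ≈ 0.670

— Configuration A (φ=+55.5°):
Solar declination: sin δ = sin ε · sin λ_s = sin 15.00° × sin 298.5° = -0.22745, so δ = -13.147°.
cos H₀ = −tan(+55.5°) tan(-13.147°) = 0.3399, H₀ = 1.2240 rad.
Bracket: H₀ sin φ sin δ + cos φ cos δ sin H₀ = 1.2240×0.82413×-0.22745 + 0.56641×0.97379×0.94048 = -0.229437 + 0.518735 = 0.289298.
Q̄ = (S₀/π) × [bracket] = (296/π) × 0.289298 = 27.258 W/m².
— Configuration B (φ=+46.5°):
cos H₀ = −tan(+46.5°) tan(-13.147°) = 0.2461, H₀ = 1.3221 rad.
Bracket: H₀ sin φ sin δ + cos φ cos δ sin H₀ = 1.3221×0.72537×-0.22745 + 0.68835×0.97379×0.96923 = -0.218127 + 0.649683 = 0.431556.
Q̄ = (S₀/π) × [bracket] = (296/π) × 0.431556 = 40.661 W/m².
Ratio Q̄_A / Q̄_B = 27.258 / 40.661 = 0.6704.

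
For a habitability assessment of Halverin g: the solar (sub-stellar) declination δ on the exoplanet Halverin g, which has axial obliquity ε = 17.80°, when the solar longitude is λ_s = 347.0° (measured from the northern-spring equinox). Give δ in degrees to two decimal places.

δ = -3.94°

sin δ = sin ε · sin λ_s = sin 17.80° × sin 347.0° = -0.068766.
δ = arcsin(-0.068766) = -3.94°.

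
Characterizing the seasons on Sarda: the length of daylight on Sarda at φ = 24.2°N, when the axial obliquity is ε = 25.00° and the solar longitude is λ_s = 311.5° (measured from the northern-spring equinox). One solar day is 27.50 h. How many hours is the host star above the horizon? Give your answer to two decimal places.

12.43 h

Solar declination: sin δ = sin ε · sin λ_s = sin 25.00° × sin 311.5° = -0.31652, so δ = -18.453°.
cos H₀ = −tan φ · tan δ = −tan(+24.2°) × tan(-18.453°) = 0.1500, so H₀ = 1.4203 rad = 81.38°.
Daylight = 2H₀/(2π) × 27.50 h = (1.4203/π) × 27.50 = 12.43 h.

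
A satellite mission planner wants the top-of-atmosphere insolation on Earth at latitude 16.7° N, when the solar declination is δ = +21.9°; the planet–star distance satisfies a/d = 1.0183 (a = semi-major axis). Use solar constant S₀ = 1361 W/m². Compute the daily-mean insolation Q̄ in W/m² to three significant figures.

cos H₀ = −tan(+16.7°) tan(+21.900°) = -0.1206, H₀ = 1.6917 rad.
Bracket: H₀ sin φ sin δ + cos φ cos δ sin H₀ = 1.6917×0.28736×0.37299 + 0.95782×0.92784×0.99270 = 0.181320 + 0.882216 = 1.063536.
Inverse-square distance factor (a/d)² = 1.0183² = 1.036935.
Q̄ = (S₀/π) × 1.036935 × [bracket] = (1361/π) × 1.036935 × 1.063536 = 477.8 W/m².

Q̄ ≈ 478 W/m²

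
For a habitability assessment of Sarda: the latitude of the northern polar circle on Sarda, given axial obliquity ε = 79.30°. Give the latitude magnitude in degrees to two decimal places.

10.70°

The polar circle is the lowest latitude that experiences at least one full rotation of continuous daylight at the northern-summer solstice; it lies at |φ| = 90° − ε = 90° − 79.30° = 10.70°.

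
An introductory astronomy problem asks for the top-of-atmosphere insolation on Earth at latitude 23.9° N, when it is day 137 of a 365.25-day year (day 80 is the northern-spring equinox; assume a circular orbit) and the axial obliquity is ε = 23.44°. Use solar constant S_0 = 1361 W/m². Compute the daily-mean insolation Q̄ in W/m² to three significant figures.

Solar longitude: L_s = 360° × (137 − 80)/365.25 = 56.181°.
sin δ = sin 23.44° × sin 56.181° = 0.33048, so δ = +19.298°.
cos h₀ = −tan(+23.9°) tan(+19.298°) = -0.1552, h₀ = 1.7266 rad.
Bracket: h₀ sin ϕ sin δ + cos ϕ cos δ sin h₀ = 1.7266×0.40514×0.33048 + 0.91425×0.94381×0.98789 = 0.231176 + 0.852429 = 1.083605.
Q̄ = (S_0/π) × [bracket] = (1361/π) × 1.083605 = 469.4 W/m².

Q̄ ≈ 469 W/m²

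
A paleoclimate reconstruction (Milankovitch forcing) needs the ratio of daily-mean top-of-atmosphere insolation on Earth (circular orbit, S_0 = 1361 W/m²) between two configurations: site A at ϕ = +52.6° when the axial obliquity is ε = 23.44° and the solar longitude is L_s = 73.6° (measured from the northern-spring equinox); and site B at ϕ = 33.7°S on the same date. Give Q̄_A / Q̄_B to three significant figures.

Q̄_A / Q̄_B ≈ 2.41

— Configuration A (ϕ=+52.6°):
Solar declination: sin δ = sin ε · sin L_s = sin 23.44° × sin 73.6° = 0.38160, so δ = +22.433°.
cos h₀ = −tan(+52.6°) tan(+22.433°) = -0.5400, h₀ = 2.1412 rad.
Bracket: h₀ sin ϕ sin δ + cos ϕ cos δ sin h₀ = 2.1412×0.79441×0.38160 + 0.60738×0.92433×0.84168 = 0.649098 + 0.472536 = 1.121634.
Q̄ = (S_0/π) × [bracket] = (1361/π) × 1.121634 = 485.91 W/m².
— Configuration B (ϕ=-33.7°):
cos h₀ = −tan(-33.7°) tan(+22.433°) = 0.2753, h₀ = 1.2919 rad.
Bracket: h₀ sin ϕ sin δ + cos ϕ cos δ sin h₀ = 1.2919×-0.55484×0.38160 + 0.83195×0.92433×0.96135 = -0.273530 + 0.739275 = 0.465745.
Q̄ = (S_0/π) × [bracket] = (1361/π) × 0.465745 = 201.77 W/m².
Ratio Q̄_A / Q̄_B = 485.91 / 201.77 = 2.408.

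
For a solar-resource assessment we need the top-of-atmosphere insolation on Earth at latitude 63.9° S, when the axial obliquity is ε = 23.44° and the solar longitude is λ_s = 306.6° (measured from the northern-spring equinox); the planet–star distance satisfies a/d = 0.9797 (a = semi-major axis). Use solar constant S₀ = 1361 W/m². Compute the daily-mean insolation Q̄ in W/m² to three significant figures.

Solar declination: sin δ = sin ε · sin λ_s = sin 23.44° × sin 306.6° = -0.31935, so δ = -18.624°.
cos H₀ = −tan(-63.9°) tan(-18.624°) = -0.6879, H₀ = 2.3294 rad.
Bracket: H₀ sin φ sin δ + cos φ cos δ sin H₀ = 2.3294×-0.89803×-0.31935 + 0.43994×0.94764×0.72581 = 0.668039 + 0.302594 = 0.970633.
Inverse-square distance factor (a/d)² = 0.9797² = 0.959812.
Q̄ = (S₀/π) × 0.959812 × [bracket] = (1361/π) × 0.959812 × 0.970633 = 403.6 W/m².

Q̄ ≈ 404 W/m²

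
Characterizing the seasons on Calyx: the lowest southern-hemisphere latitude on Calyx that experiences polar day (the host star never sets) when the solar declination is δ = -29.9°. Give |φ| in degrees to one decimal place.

|φ| = 60.1°

Polar day requires cos H₀ = −tan φ tan δ ≤ −1, i.e. tan φ tan δ ≥ 1.
The boundary is |tan φ| · |tan δ| = 1, so |φ| = 90° − |δ| = 90° − 29.9° = 60.1° in the southern hemisphere.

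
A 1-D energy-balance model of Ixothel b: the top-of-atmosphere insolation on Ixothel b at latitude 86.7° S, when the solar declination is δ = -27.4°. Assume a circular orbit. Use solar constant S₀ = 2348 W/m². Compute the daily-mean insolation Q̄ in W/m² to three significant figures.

cos H₀ = −tan(-86.7°) tan(-27.400°) = -8.9898 ≤ −1 ⇒ polar day, H₀ = π.
Bracket: H₀ sin φ sin δ + cos φ cos δ sin H₀ = 3.1416×-0.99834×-0.46020 + 0.05756×0.88782×0.00000 = 1.443364 + 0.000000 = 1.443364.
Q̄ = (S₀/π) × [bracket] = (2348/π) × 1.443364 = 1079 W/m².

Q̄ ≈ 1.08e+03 W/m²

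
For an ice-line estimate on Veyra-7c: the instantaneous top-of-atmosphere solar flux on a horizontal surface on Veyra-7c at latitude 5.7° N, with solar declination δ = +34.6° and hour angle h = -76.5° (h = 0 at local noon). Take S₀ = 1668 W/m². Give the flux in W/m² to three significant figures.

413 W/m²

cos θ_z = sin φ sin δ + cos φ cos δ cos h = 0.056398 + 0.191207 = 0.247605.
Flux = S₀ · cos θ_z = 1668 × 0.247605 = 413.0 W/m².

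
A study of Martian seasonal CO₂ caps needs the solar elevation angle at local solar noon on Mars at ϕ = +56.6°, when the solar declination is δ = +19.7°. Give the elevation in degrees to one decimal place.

At local noon the hour angle is zero, so the zenith angle equals |ϕ − δ| = |+56.6° − (+19.700°)| = 36.900°.
Elevation = 90° − 36.900° = 53.1°.

53.1°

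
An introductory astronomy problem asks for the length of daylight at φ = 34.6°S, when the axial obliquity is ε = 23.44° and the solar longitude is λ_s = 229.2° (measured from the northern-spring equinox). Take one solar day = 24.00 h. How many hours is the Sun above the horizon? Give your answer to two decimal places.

13.68 h

Solar declination: sin δ = sin ε · sin λ_s = sin 23.44° × sin 229.2° = -0.30112, so δ = -17.525°.
cos H₀ = −tan φ · tan δ = −tan(-34.6°) × tan(-17.525°) = -0.2178, so H₀ = 1.7904 rad = 102.58°.
Daylight = 2H₀/(2π) × 24.00 h = (1.7904/π) × 24.00 = 13.68 h.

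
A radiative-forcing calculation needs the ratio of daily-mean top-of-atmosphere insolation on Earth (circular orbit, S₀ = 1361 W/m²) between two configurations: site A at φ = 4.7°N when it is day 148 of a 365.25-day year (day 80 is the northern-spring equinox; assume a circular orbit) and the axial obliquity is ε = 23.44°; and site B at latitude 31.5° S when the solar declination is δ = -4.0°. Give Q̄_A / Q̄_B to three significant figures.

Q̄_A / Q̄_B ≈ 1.07

— Configuration A (φ=+4.7°):
Solar longitude: λ_s = 360° × (148 − 80)/365.25 = 67.023°.
sin δ = sin 23.44° × sin 67.023° = 0.36623, so δ = +21.483°.
cos H₀ = −tan(+4.7°) tan(+21.483°) = -0.0324, H₀ = 1.6032 rad.
Bracket: H₀ sin φ sin δ + cos φ cos δ sin H₀ = 1.6032×0.08194×0.36623 + 0.99664×0.93053×0.99948 = 0.048110 + 0.926921 = 0.975031.
Q̄ = (S₀/π) × [bracket] = (1361/π) × 0.975031 = 422.40 W/m².
— Configuration B (φ=-31.5°):
cos H₀ = −tan(-31.5°) tan(-4.000°) = -0.0429, H₀ = 1.6137 rad.
Bracket: H₀ sin φ sin δ + cos φ cos δ sin H₀ = 1.6137×-0.52250×-0.06976 + 0.85264×0.99756×0.99908 = 0.058819 + 0.849777 = 0.908596.
Q̄ = (S₀/π) × [bracket] = (1361/π) × 0.908596 = 393.62 W/m².
Ratio Q̄_A / Q̄_B = 422.40 / 393.62 = 1.073.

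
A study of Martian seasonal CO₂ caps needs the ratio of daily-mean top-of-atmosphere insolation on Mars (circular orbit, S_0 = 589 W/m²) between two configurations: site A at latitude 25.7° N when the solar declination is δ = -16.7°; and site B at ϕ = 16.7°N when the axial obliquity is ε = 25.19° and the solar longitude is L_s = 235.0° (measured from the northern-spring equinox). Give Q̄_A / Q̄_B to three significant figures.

— Configuration A (ϕ=+25.7°):
cos h₀ = −tan(+25.7°) tan(-16.700°) = 0.1444, h₀ = 1.4259 rad.
Bracket: h₀ sin ϕ sin δ + cos ϕ cos δ sin h₀ = 1.4259×0.43366×-0.28736 + 0.90108×0.95782×0.98952 = -0.177691 + 0.854027 = 0.676336.
Q̄ = (S_0/π) × [bracket] = (589/π) × 0.676336 = 126.80 W/m².
— Configuration B (ϕ=+16.7°):
Solar declination: sin δ = sin ε · sin L_s = sin 25.19° × sin 235.0° = -0.34865, so δ = -20.405°.
cos h₀ = −tan(+16.7°) tan(-20.405°) = 0.1116, h₀ = 1.4590 rad.
Bracket: h₀ sin ϕ sin δ + cos ϕ cos δ sin h₀ = 1.4590×0.28736×-0.34865 + 0.95782×0.93725×0.99375 = -0.146174 + 0.892106 = 0.745932.
Q̄ = (S_0/π) × [bracket] = (589/π) × 0.745932 = 139.85 W/m².
Ratio Q̄_A / Q̄_B = 126.80 / 139.85 = 0.9067.

Q̄_A / Q̄_B ≈ 0.907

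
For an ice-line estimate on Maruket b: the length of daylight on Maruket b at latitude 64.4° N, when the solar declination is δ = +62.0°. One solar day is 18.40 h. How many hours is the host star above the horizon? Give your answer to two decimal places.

18.40 h

Sunrise equation: cos H₀ = −tan φ · tan δ = -3.9254 ≤ −1, so the host star never sets (polar day) and H₀ = π.
Daylight = 2H₀/(2π) × 18.40 h = (3.1416/π) × 18.40 = 18.40 h.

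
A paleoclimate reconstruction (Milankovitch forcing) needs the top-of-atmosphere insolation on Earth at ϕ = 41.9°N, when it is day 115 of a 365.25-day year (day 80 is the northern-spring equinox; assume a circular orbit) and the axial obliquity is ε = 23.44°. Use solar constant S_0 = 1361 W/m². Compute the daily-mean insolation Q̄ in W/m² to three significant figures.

Solar longitude: L_s = 360° × (115 − 80)/365.25 = 34.497°.
sin δ = sin 23.44° × sin 34.497° = 0.22529, so δ = +13.020°.
cos h₀ = −tan(+41.9°) tan(+13.020°) = -0.2075, h₀ = 1.7798 rad.
Bracket: h₀ sin ϕ sin δ + cos ϕ cos δ sin h₀ = 1.7798×0.66783×0.22529 + 0.74431×0.97429×0.97824 = 0.267781 + 0.709394 = 0.977175.
Q̄ = (S_0/π) × [bracket] = (1361/π) × 0.977175 = 423.3 W/m².

Q̄ ≈ 423 W/m²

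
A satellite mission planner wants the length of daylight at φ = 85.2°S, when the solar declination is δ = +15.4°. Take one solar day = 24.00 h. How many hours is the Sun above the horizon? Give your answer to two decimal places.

cos H₀ = −tan φ · tan δ = 3.2802 ≥ 1, so the Sun never rises (polar night) and H₀ = 0.
Daylight = 2H₀/(2π) × 24.00 h = (0.0000/π) × 24.00 = 0.00 h.

0.00 h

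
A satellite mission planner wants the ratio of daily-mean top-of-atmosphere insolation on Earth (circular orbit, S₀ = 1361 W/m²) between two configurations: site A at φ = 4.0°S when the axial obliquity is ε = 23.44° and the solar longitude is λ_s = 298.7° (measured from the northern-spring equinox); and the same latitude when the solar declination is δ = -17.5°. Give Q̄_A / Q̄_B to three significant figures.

— Configuration A (φ=-4.0°):
Solar declination: sin δ = sin ε · sin λ_s = sin 23.44° × sin 298.7° = -0.34892, so δ = -20.421°.
cos H₀ = −tan(-4.0°) tan(-20.421°) = -0.0260, H₀ = 1.5968 rad.
Bracket: H₀ sin φ sin δ + cos φ cos δ sin H₀ = 1.5968×-0.06976×-0.34892 + 0.99756×0.93715×0.99966 = 0.038867 + 0.934546 = 0.973413.
Q̄ = (S₀/π) × [bracket] = (1361/π) × 0.973413 = 421.70 W/m².
— Configuration B (φ=-4.0°):
cos H₀ = −tan(-4.0°) tan(-17.500°) = -0.0220, H₀ = 1.5928 rad.
Bracket: H₀ sin φ sin δ + cos φ cos δ sin H₀ = 1.5928×-0.06976×-0.30071 + 0.99756×0.95372×0.99976 = 0.033413 + 0.951165 = 0.984578.
Q̄ = (S₀/π) × [bracket] = (1361/π) × 0.984578 = 426.54 W/m².
Ratio Q̄_A / Q̄_B = 421.70 / 426.54 = 0.9887.

Q̄_A / Q̄_B ≈ 0.989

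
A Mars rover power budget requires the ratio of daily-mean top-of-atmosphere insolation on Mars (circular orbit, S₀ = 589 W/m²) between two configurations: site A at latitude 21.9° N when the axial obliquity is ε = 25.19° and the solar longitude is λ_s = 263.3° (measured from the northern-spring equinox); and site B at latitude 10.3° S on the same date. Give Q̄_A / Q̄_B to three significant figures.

Q̄_A / Q̄_B ≈ 0.600

— Configuration A (φ=+21.9°):
Solar declination: sin δ = sin ε · sin λ_s = sin 25.19° × sin 263.3° = -0.42271, so δ = -25.006°.
cos H₀ = −tan(+21.9°) tan(-25.006°) = 0.1875, H₀ = 1.3822 rad.
Bracket: H₀ sin φ sin δ + cos φ cos δ sin H₀ = 1.3822×0.37299×-0.42271 + 0.92784×0.90626×0.98226 = -0.217927 + 0.825947 = 0.608020.
Q̄ = (S₀/π) × [bracket] = (589/π) × 0.608020 = 113.99 W/m².
— Configuration B (φ=-10.3°):
cos H₀ = −tan(-10.3°) tan(-25.006°) = -0.0848, H₀ = 1.6557 rad.
Bracket: H₀ sin φ sin δ + cos φ cos δ sin H₀ = 1.6557×-0.17880×-0.42271 + 0.98389×0.90626×0.99640 = 0.125139 + 0.888450 = 1.013589.
Q̄ = (S₀/π) × [bracket] = (589/π) × 1.013589 = 190.03 W/m².
Ratio Q̄_A / Q̄_B = 113.99 / 190.03 = 0.5999.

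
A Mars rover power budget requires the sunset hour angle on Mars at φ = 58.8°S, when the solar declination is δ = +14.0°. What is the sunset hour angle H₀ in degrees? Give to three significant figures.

H₀ = 65.7°

cos H₀ = −tan φ · tan δ = −tan(-58.8°) × tan(+14.000°) = 0.4117, so H₀ = 1.1465 rad = 65.69°.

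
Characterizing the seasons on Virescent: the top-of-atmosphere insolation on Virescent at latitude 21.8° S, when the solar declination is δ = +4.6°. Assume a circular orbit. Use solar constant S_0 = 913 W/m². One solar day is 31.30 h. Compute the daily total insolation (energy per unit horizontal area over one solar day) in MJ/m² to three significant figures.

cos h₀ = −tan(-21.8°) tan(+4.600°) = 0.0322, h₀ = 1.5386 rad.
Bracket: h₀ sin ϕ sin δ + cos ϕ cos δ sin h₀ = 1.5386×-0.37137×0.08020 + 0.92849×0.99678×0.99948 = -0.045825 + 0.925019 = 0.879194.
Q̄ = (S_0/π) × [bracket] = (913/π) × 0.879194 = 255.51 W/m².
Daily total = Q̄ × 31.30 h × 3600 s/h = 255.51 × 31.30 × 3600 / 10⁶ = 28.79 MJ/m².

28.8 MJ/m²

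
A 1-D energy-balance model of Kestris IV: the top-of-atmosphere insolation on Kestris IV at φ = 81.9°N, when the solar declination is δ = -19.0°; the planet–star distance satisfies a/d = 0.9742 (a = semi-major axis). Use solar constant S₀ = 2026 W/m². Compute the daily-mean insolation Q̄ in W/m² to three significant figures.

cos H₀ = −tan(+81.9°) tan(-19.000°) = 2.4194 ≥ 1 ⇒ polar night, H₀ = 0 and Q̄ = 0.
Inverse-square distance factor (a/d)² = 0.9742² = 0.949066.

Q̄ ≈ 0.00 W/m²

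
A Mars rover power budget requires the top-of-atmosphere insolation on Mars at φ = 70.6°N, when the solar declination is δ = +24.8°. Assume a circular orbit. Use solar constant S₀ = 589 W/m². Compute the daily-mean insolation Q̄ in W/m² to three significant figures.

Q̄ ≈ 233 W/m²

cos H₀ = −tan(+70.6°) tan(+24.800°) = -1.3121 ≤ −1 ⇒ polar day, H₀ = π.
Bracket: H₀ sin φ sin δ + cos φ cos δ sin H₀ = 3.1416×0.94322×0.41945 + 0.33216×0.90778×0.00000 = 1.242923 + 0.000000 = 1.242923.
Q̄ = (S₀/π) × [bracket] = (589/π) × 1.242923 = 233.0 W/m².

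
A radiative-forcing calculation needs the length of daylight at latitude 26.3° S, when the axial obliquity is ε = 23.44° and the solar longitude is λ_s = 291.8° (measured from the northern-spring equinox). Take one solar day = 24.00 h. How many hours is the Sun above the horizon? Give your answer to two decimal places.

13.51 h

Solar declination: sin δ = sin ε · sin λ_s = sin 23.44° × sin 291.8° = -0.36934, so δ = -21.675°.
cos H₀ = −tan φ · tan δ = −tan(-26.3°) × tan(-21.675°) = -0.1964, so H₀ = 1.7685 rad = 101.33°.
Daylight = 2H₀/(2π) × 24.00 h = (1.7685/π) × 24.00 = 13.51 h.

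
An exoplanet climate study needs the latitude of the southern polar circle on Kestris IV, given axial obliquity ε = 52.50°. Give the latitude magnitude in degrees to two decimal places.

37.50°

The polar circle is the lowest latitude that experiences at least one full rotation of continuous darkness at the northern-summer solstice; it lies at |φ| = 90° − ε = 90° − 52.50° = 37.50°.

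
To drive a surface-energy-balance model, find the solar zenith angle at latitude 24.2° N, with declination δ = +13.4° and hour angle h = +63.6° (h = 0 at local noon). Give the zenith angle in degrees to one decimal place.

cos θ_z = sin φ sin δ + cos φ cos δ cos h = 0.094999 + 0.394520 = 0.489519.
θ_z = arccos(0.489519) = 60.7°.

θ_z = 60.7°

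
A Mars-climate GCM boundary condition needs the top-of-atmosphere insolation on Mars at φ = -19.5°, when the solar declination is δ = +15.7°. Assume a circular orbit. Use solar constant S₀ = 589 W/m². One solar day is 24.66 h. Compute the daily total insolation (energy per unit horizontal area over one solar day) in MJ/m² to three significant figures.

12.8 MJ/m²

cos H₀ = −tan(-19.5°) tan(+15.700°) = 0.0995, H₀ = 1.4711 rad.
Bracket: H₀ sin φ sin δ + cos φ cos δ sin H₀ = 1.4711×-0.33381×0.27060 + 0.94264×0.96269×0.99503 = -0.132883 + 0.902960 = 0.770077.
Q̄ = (S₀/π) × [bracket] = (589/π) × 0.770077 = 144.38 W/m².
Daily total = Q̄ × 24.66 h × 3600 s/h = 144.38 × 24.66 × 3600 / 10⁶ = 12.82 MJ/m².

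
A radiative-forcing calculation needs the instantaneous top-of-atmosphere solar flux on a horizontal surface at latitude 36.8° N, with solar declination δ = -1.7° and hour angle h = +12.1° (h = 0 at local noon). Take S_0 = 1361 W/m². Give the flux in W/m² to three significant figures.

cos θ_z = sin ϕ sin δ + cos ϕ cos δ cos h = -0.017771 + 0.782597 = 0.764826.
Flux = S_0 · cos θ_z = 1361 × 0.764826 = 1041 W/m².

1.04e+03 W/m²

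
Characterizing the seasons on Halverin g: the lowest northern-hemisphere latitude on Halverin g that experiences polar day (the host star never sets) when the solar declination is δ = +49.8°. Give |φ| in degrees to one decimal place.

|φ| = 40.2°

Polar day requires cos H₀ = −tan φ tan δ ≤ −1, i.e. tan φ tan δ ≥ 1.
The boundary is |tan φ| · |tan δ| = 1, so |φ| = 90° − |δ| = 90° − 49.8° = 40.2° in the northern hemisphere.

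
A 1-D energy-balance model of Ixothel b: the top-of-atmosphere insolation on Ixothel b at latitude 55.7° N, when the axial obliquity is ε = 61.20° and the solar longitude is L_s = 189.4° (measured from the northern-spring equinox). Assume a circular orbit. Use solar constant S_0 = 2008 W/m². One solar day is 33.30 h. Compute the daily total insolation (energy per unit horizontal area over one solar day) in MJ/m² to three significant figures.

Solar declination: sin δ = sin ε · sin L_s = sin 61.20° × sin 189.4° = -0.14312, so δ = -8.229°.
cos h₀ = −tan(+55.7°) tan(-8.229°) = 0.2120, h₀ = 1.3572 rad.
Bracket: h₀ sin ϕ sin δ + cos ϕ cos δ sin h₀ = 1.3572×0.82610×-0.14312 + 0.56353×0.98970×0.97727 = -0.160464 + 0.545049 = 0.384585.
Q̄ = (S_0/π) × [bracket] = (2008/π) × 0.384585 = 245.81 W/m².
Daily total = Q̄ × 33.30 h × 3600 s/h = 245.81 × 33.30 × 3600 / 10⁶ = 29.47 MJ/m².

29.5 MJ/m²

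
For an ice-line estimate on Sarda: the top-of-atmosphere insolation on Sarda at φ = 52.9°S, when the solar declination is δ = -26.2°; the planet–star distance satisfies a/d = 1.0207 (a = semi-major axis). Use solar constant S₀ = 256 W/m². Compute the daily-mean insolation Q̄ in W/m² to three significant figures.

cos H₀ = −tan(-52.9°) tan(-26.200°) = -0.6506, H₀ = 2.2792 rad.
Bracket: H₀ sin φ sin δ + cos φ cos δ sin H₀ = 2.2792×-0.79758×-0.44151 + 0.60321×0.89726×0.75940 = 0.802596 + 0.411015 = 1.213611.
Inverse-square distance factor (a/d)² = 1.0207² = 1.041828.
Q̄ = (S₀/π) × 1.041828 × [bracket] = (256/π) × 1.041828 × 1.213611 = 103.0 W/m².

Q̄ ≈ 103 W/m²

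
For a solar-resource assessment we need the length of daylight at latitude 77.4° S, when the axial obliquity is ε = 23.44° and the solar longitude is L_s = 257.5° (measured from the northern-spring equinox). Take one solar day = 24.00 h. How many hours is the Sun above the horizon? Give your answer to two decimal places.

24.00 h

Solar declination: sin δ = sin ε · sin L_s = sin 23.44° × sin 257.5° = -0.38836, so δ = -22.852°.
Sunrise equation: cos h₀ = −tan ϕ · tan δ = -1.8854 ≤ −1, so the Sun never sets (polar day) and h₀ = π.
Daylight = 2h₀/(2π) × 24.00 h = (3.1416/π) × 24.00 = 24.00 h.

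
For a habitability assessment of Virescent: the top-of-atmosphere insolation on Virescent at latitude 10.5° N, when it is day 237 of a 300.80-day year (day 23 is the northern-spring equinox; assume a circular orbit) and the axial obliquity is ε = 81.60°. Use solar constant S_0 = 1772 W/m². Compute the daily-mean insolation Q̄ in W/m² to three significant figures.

Solar longitude: L_s = 360° × (237 − 23)/300.80 = 256.117°.
sin δ = sin 81.60° × sin 256.117° = -0.96037, so δ = -73.816°.
cos h₀ = −tan(+10.5°) tan(-73.816°) = 0.6386, h₀ = 0.8781 rad.
Bracket: h₀ sin ϕ sin δ + cos ϕ cos δ sin h₀ = 0.8781×0.18224×-0.96037 + 0.98325×0.27872×0.76952 = -0.153683 + 0.210888 = 0.057205.
Q̄ = (S_0/π) × [bracket] = (1772/π) × 0.057205 = 32.27 W/m².

Q̄ ≈ 32.3 W/m²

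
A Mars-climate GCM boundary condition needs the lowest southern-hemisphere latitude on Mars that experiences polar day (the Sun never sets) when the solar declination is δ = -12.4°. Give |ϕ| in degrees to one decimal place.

|ϕ| = 77.6°

Polar day requires cos h₀ = −tan ϕ tan δ ≤ −1, i.e. tan ϕ tan δ ≥ 1.
The boundary is |tan ϕ| · |tan δ| = 1, so |ϕ| = 90° − |δ| = 90° − 12.4° = 77.6° in the southern hemisphere.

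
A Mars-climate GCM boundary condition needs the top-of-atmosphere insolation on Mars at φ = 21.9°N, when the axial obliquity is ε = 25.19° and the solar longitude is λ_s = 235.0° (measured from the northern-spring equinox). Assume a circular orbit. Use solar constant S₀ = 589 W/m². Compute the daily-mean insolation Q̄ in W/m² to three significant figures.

Q̄ ≈ 127 W/m²

Solar declination: sin δ = sin ε · sin λ_s = sin 25.19° × sin 235.0° = -0.34865, so δ = -20.405°.
cos H₀ = −tan(+21.9°) tan(-20.405°) = 0.1495, H₀ = 1.4207 rad.
Bracket: H₀ sin φ sin δ + cos φ cos δ sin H₀ = 1.4207×0.37299×-0.34865 + 0.92784×0.93725×0.98876 = -0.184752 + 0.859844 = 0.675092.
Q̄ = (S₀/π) × [bracket] = (589/π) × 0.675092 = 126.6 W/m².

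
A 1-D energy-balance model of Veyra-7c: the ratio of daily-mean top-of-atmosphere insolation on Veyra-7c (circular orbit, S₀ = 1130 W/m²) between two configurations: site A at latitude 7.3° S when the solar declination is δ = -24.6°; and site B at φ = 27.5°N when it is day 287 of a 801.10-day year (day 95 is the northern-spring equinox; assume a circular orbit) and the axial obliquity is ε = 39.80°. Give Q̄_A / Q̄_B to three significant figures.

Q̄_A / Q̄_B ≈ 0.815

— Configuration A (φ=-7.3°):
cos H₀ = −tan(-7.3°) tan(-24.600°) = -0.0587, H₀ = 1.6295 rad.
Bracket: H₀ sin φ sin δ + cos φ cos δ sin H₀ = 1.6295×-0.12706×-0.41628 + 0.99189×0.90924×0.99828 = 0.086188 + 0.900315 = 0.986503.
Q̄ = (S₀/π) × [bracket] = (1130/π) × 0.986503 = 354.84 W/m².
— Configuration B (φ=+27.5°):
Solar longitude: λ_s = 360° × (287 − 95)/801.10 = 86.281°.
sin δ = sin 39.80° × sin 86.281° = 0.63876, so δ = +39.700°.
cos H₀ = −tan(+27.5°) tan(+39.700°) = -0.4322, H₀ = 2.0177 rad.
Bracket: H₀ sin φ sin δ + cos φ cos δ sin H₀ = 2.0177×0.46175×0.63876 + 0.88701×0.76940×0.90179 = 0.595115 + 0.615441 = 1.210556.
Q̄ = (S₀/π) × [bracket] = (1130/π) × 1.210556 = 435.43 W/m².
Ratio Q̄_A / Q̄_B = 354.84 / 435.43 = 0.8149.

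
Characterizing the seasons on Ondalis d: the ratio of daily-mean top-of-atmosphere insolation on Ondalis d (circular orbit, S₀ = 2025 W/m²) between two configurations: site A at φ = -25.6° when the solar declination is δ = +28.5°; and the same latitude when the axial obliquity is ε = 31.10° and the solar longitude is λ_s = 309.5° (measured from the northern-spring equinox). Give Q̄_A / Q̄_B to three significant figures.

Q̄_A / Q̄_B ≈ 0.444

— Configuration A (φ=-25.6°):
cos H₀ = −tan(-25.6°) tan(+28.500°) = 0.2601, H₀ = 1.3076 rad.
Bracket: H₀ sin φ sin δ + cos φ cos δ sin H₀ = 1.3076×-0.43209×0.47716 + 0.90183×0.87882×0.96557 = -0.269596 + 0.765259 = 0.495663.
Q̄ = (S₀/π) × [bracket] = (2025/π) × 0.495663 = 319.49 W/m².
— Configuration B (φ=-25.6°):
Solar declination: sin δ = sin ε · sin λ_s = sin 31.10° × sin 309.5° = -0.39857, so δ = -23.489°.
cos H₀ = −tan(-25.6°) tan(-23.489°) = -0.2082, H₀ = 1.7805 rad.
Bracket: H₀ sin φ sin δ + cos φ cos δ sin H₀ = 1.7805×-0.43209×-0.39857 + 0.90183×0.91714×0.97808 = 0.306634 + 0.808974 = 1.115608.
Q̄ = (S₀/π) × [bracket] = (2025/π) × 1.115608 = 719.10 W/m².
Ratio Q̄_A / Q̄_B = 319.49 / 719.10 = 0.4443.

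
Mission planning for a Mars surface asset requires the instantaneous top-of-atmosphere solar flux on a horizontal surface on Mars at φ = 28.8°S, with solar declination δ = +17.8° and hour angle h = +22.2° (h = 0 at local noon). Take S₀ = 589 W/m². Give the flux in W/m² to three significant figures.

cos θ_z = sin φ sin δ + cos φ cos δ cos h = -0.147270 + 0.772507 = 0.625237.
Flux = S₀ · cos θ_z = 589 × 0.625237 = 368.3 W/m².

368 W/m²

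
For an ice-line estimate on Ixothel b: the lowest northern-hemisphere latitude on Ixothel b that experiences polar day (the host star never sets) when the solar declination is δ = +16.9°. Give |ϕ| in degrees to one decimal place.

|ϕ| = 73.1°

Polar day requires cos h₀ = −tan ϕ tan δ ≤ −1, i.e. tan ϕ tan δ ≥ 1.
The boundary is |tan ϕ| · |tan δ| = 1, so |ϕ| = 90° − |δ| = 90° − 16.9° = 73.1° in the northern hemisphere.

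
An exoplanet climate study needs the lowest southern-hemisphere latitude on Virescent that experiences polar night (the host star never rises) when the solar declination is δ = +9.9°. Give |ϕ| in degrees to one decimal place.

Polar night requires cos h₀ = −tan ϕ tan δ ≥ 1, i.e. tan ϕ tan δ ≤ −1.
The boundary is |tan ϕ| · |tan δ| = 1, so |ϕ| = 90° − |δ| = 90° − 9.9° = 80.1° in the southern hemisphere.

|ϕ| = 80.1°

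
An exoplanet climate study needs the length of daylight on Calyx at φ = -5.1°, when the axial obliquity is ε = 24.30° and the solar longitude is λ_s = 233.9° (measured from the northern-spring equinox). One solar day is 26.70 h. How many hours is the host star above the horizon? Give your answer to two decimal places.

13.62 h

Solar declination: sin δ = sin ε · sin λ_s = sin 24.30° × sin 233.9° = -0.33250, so δ = -19.421°.
cos H₀ = −tan φ · tan δ = −tan(-5.1°) × tan(-19.421°) = -0.0315, so H₀ = 1.6023 rad = 91.80°.
Daylight = 2H₀/(2π) × 26.70 h = (1.6023/π) × 26.70 = 13.62 h.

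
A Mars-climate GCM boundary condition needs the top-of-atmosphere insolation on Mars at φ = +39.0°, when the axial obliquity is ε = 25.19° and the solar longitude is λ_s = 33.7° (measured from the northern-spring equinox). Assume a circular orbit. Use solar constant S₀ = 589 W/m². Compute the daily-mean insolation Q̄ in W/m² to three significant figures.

Solar declination: sin δ = sin ε · sin λ_s = sin 25.19° × sin 33.7° = 0.23615, so δ = +13.660°.
cos H₀ = −tan(+39.0°) tan(+13.660°) = -0.1968, H₀ = 1.7689 rad.
Bracket: H₀ sin φ sin δ + cos φ cos δ sin H₀ = 1.7689×0.62932×0.23615 + 0.77715×0.97172×0.98044 = 0.262883 + 0.740401 = 1.003284.
Q̄ = (S₀/π) × [bracket] = (589/π) × 1.003284 = 188.1 W/m².

Q̄ ≈ 188 W/m²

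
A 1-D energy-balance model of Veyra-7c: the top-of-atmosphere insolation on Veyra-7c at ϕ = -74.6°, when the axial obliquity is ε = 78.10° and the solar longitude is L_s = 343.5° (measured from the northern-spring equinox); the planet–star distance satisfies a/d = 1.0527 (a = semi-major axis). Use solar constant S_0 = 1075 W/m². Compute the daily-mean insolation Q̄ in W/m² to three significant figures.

Q̄ ≈ 319 W/m²

Solar declination: sin δ = sin ε · sin L_s = sin 78.10° × sin 343.5° = -0.27791, so δ = -16.136°.
cos h₀ = −tan(-74.6°) tan(-16.136°) = -1.0503 ≤ −1 ⇒ polar day, h₀ = π.
Bracket: h₀ sin ϕ sin δ + cos ϕ cos δ sin h₀ = 3.1416×-0.96410×-0.27791 + 0.26556×0.96061×0.00000 = 0.841738 + 0.000000 = 0.841738.
Inverse-square distance factor (a/d)² = 1.0527² = 1.108177.
Q̄ = (S_0/π) × 1.108177 × [bracket] = (1075/π) × 1.108177 × 0.841738 = 319.2 W/m².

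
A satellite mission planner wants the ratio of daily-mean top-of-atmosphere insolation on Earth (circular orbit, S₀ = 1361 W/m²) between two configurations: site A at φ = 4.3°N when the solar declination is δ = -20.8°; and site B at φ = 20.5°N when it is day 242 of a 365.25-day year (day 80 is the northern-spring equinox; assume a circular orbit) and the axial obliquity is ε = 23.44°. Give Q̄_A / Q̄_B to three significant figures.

— Configuration A (φ=+4.3°):
cos H₀ = −tan(+4.3°) tan(-20.800°) = 0.0286, H₀ = 1.5422 rad.
Bracket: H₀ sin φ sin δ + cos φ cos δ sin H₀ = 1.5422×0.07498×-0.35511 + 0.99719×0.93483×0.99959 = -0.041063 + 0.931821 = 0.890758.
Q̄ = (S₀/π) × [bracket] = (1361/π) × 0.890758 = 385.89 W/m².
— Configuration B (φ=+20.5°):
Solar longitude: λ_s = 360° × (242 − 80)/365.25 = 159.671°.
sin δ = sin 23.44° × sin 159.671° = 0.13819, so δ = +7.943°.
cos H₀ = −tan(+20.5°) tan(+7.943°) = -0.0522, H₀ = 1.6230 rad.
Bracket: H₀ sin φ sin δ + cos φ cos δ sin H₀ = 1.6230×0.35021×0.13819 + 0.93667×0.99041×0.99864 = 0.078546 + 0.926426 = 1.004972.
Q̄ = (S₀/π) × [bracket] = (1361/π) × 1.004972 = 435.37 W/m².
Ratio Q̄_A / Q̄_B = 385.89 / 435.37 = 0.8863.

Q̄_A / Q̄_B ≈ 0.886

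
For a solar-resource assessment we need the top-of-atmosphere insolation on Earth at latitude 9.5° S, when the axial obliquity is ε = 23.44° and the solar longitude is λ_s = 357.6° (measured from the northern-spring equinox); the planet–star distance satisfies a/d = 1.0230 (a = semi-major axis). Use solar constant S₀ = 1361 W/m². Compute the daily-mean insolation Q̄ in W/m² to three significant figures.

Solar declination: sin δ = sin ε · sin λ_s = sin 23.44° × sin 357.6° = -0.01666, so δ = -0.954°.
cos H₀ = −tan(-9.5°) tan(-0.954°) = -0.0028, H₀ = 1.5736 rad.
Bracket: H₀ sin φ sin δ + cos φ cos δ sin H₀ = 1.5736×-0.16505×-0.01666 + 0.98629×0.99986×1.00000 = 0.004327 + 0.986152 = 0.990479.
Inverse-square distance factor (a/d)² = 1.0230² = 1.046529.
Q̄ = (S₀/π) × 1.046529 × [bracket] = (1361/π) × 1.046529 × 0.990479 = 449.1 W/m².

Q̄ ≈ 449 W/m²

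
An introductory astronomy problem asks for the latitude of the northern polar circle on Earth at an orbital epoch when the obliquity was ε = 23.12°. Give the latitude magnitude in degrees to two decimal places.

66.88°

The polar circle is the lowest latitude that experiences at least one full rotation of continuous daylight at the northern-summer solstice; it lies at |φ| = 90° − ε = 90° − 23.12° = 66.88°.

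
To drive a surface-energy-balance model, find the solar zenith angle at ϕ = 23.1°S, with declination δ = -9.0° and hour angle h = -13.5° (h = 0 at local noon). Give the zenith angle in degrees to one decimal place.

cos θ_z = sin ϕ sin δ + cos ϕ cos δ cos h = 0.061375 + 0.883395 = 0.944770.
θ_z = arccos(0.944770) = 19.1°.

θ_z = 19.1°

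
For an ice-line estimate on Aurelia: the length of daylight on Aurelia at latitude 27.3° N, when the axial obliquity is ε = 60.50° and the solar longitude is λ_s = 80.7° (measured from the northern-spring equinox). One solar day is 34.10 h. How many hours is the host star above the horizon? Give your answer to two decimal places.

28.41 h

Solar declination: sin δ = sin ε · sin λ_s = sin 60.50° × sin 80.7° = 0.85892, so δ = +59.195°.
cos H₀ = −tan φ · tan δ = −tan(+27.3°) × tan(+59.195°) = -0.8657, so H₀ = 2.6173 rad = 149.96°.
Daylight = 2H₀/(2π) × 34.10 h = (2.6173/π) × 34.10 = 28.41 h.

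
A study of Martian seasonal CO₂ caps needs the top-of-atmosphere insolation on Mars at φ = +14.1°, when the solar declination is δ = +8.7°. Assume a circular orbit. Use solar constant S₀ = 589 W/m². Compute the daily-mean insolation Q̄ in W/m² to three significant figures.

cos H₀ = −tan(+14.1°) tan(+8.700°) = -0.0384, H₀ = 1.6092 rad.
Bracket: H₀ sin φ sin δ + cos φ cos δ sin H₀ = 1.6092×0.24362×0.15126 + 0.96987×0.98849×0.99926 = 0.059299 + 0.957997 = 1.017296.
Q̄ = (S₀/π) × [bracket] = (589/π) × 1.017296 = 190.7 W/m².

Q̄ ≈ 191 W/m²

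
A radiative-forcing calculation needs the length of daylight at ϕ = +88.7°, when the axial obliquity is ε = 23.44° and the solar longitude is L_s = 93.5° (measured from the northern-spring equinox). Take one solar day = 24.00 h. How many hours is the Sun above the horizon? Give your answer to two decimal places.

24.00 h

Solar declination: sin δ = sin ε · sin L_s = sin 23.44° × sin 93.5° = 0.39705, so δ = +23.394°.
Sunrise equation: cos h₀ = −tan ϕ · tan δ = -19.0633 ≤ −1, so the Sun never sets (polar day) and h₀ = π.
Daylight = 2h₀/(2π) × 24.00 h = (3.1416/π) × 24.00 = 24.00 h.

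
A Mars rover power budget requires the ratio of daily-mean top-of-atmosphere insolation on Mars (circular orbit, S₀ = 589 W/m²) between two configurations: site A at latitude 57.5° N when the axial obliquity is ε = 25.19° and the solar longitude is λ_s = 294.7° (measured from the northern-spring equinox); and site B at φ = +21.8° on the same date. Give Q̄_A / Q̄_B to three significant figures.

Q̄_A / Q̄_B ≈ 0.148

— Configuration A (φ=+57.5°):
Solar declination: sin δ = sin ε · sin λ_s = sin 25.19° × sin 294.7° = -0.38668, so δ = -22.748°.
cos H₀ = −tan(+57.5°) tan(-22.748°) = 0.6582, H₀ = 0.8524 rad.
Bracket: H₀ sin φ sin δ + cos φ cos δ sin H₀ = 0.8524×0.84339×-0.38668 + 0.53730×0.92221×0.75288 = -0.277986 + 0.373055 = 0.095069.
Q̄ = (S₀/π) × [bracket] = (589/π) × 0.095069 = 17.824 W/m².
— Configuration B (φ=+21.8°):
cos H₀ = −tan(+21.8°) tan(-22.748°) = 0.1677, H₀ = 1.4023 rad.
Bracket: H₀ sin φ sin δ + cos φ cos δ sin H₀ = 1.4023×0.37137×-0.38668 + 0.92849×0.92221×0.98584 = -0.201372 + 0.844138 = 0.642766.
Q̄ = (S₀/π) × [bracket] = (589/π) × 0.642766 = 120.51 W/m².
Ratio Q̄_A / Q̄_B = 17.824 / 120.51 = 0.1479.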